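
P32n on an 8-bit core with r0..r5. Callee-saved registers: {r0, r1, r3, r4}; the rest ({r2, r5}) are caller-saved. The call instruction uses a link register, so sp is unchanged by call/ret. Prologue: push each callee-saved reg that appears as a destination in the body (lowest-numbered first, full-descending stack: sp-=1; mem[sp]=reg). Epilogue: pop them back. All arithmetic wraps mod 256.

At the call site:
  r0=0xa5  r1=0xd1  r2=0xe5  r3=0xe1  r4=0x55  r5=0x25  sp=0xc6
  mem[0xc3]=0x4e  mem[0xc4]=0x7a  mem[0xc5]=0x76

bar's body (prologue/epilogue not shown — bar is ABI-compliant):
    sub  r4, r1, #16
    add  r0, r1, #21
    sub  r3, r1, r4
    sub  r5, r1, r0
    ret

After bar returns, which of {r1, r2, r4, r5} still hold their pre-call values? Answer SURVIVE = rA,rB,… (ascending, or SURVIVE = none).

SURVIVE = r1,r2,r4

prologue: push r0 → mem[0xc5]=0xa5, sp=0xc5
prologue: push r3 → mem[0xc4]=0xe1, sp=0xc4
prologue: push r4 → mem[0xc3]=0x55, sp=0xc3
body[0] sub  r4, r1, #16 → r4=0xc1
body[1] add  r0, r1, #21 → r0=0xe6
body[2] sub  r3, r1, r4 → r3=0x10
body[3] sub  r5, r1, r0 → r5=0xeb
epilogue: pop r4=0x55, sp=0xc4
epilogue: pop r3=0xe1, sp=0xc5
epilogue: pop r0=0xa5, sp=0xc6
r1: callee-saved, written=False
r2: caller-saved, written=False
r4: callee-saved, written=True
r5: caller-saved, written=True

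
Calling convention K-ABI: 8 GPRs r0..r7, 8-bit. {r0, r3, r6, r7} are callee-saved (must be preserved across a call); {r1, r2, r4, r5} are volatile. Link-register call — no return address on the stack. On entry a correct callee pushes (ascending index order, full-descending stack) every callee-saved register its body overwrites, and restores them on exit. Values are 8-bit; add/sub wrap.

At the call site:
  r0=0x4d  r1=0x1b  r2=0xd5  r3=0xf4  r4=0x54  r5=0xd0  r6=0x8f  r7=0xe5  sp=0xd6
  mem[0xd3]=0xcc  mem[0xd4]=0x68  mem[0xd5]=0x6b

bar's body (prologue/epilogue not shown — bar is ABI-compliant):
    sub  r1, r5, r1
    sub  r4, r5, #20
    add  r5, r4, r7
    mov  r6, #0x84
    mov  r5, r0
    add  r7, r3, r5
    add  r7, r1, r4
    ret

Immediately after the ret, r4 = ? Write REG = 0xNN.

REG = 0xbc

prologue: push r6 -> mem[0xd5]=0x8f, sp=0xd5
prologue: push r7 -> mem[0xd4]=0xe5, sp=0xd4
body[0] sub  r1, r5, r1 -> r1=0xb5
body[1] sub  r4, r5, #20 -> r4=0xbc
body[2] add  r5, r4, r7 -> r5=0xa1
body[3] mov  r6, #0x84 -> r6=0x84
body[4] mov  r5, r0 -> r5=0x4d
body[5] add  r7, r3, r5 -> r7=0x41
body[6] add  r7, r1, r4 -> r7=0x71
epilogue: pop r7=0xe5, sp=0xd5
epilogue: pop r6=0x8f, sp=0xd6
r4 is caller-saved -> body value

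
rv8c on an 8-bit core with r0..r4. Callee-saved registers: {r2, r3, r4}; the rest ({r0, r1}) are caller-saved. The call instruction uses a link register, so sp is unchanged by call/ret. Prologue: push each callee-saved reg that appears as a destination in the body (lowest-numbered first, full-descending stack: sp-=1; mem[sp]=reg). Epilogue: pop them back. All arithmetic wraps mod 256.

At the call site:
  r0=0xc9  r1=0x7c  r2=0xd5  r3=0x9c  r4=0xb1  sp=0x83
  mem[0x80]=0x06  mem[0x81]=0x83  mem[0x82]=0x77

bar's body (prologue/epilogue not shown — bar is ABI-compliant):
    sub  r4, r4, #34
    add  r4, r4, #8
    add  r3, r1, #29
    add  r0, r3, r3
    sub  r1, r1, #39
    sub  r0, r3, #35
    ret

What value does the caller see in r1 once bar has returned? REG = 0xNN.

prologue: push r3 → mem[0x82]=0x9c, sp=0x82
prologue: push r4 → mem[0x81]=0xb1, sp=0x81
body[0] sub  r4, r4, #34 → r4=0x8f
body[1] add  r4, r4, #8 → r4=0x97
body[2] add  r3, r1, #29 → r3=0x99
body[3] add  r0, r3, r3 → r0=0x32
body[4] sub  r1, r1, #39 → r1=0x55
body[5] sub  r0, r3, #35 → r0=0x76
epilogue: pop r4=0xb1, sp=0x82
epilogue: pop r3=0x9c, sp=0x83
r1 is caller-saved → body value

REG = 0x55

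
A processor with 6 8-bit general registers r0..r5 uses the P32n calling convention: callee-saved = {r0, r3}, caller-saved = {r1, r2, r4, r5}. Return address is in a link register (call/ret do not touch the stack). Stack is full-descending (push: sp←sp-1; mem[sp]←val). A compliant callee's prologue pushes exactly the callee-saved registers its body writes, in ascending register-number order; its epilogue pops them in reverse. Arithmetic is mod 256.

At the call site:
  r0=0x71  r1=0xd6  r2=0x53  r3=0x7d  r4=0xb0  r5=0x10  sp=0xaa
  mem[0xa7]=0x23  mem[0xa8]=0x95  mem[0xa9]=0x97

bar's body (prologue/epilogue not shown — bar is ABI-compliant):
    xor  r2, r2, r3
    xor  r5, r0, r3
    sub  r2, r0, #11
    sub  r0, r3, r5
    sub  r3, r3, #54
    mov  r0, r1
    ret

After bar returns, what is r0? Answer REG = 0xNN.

REG = 0x71

prologue: push r0 -> mem[0xa9]=0x71, sp=0xa9
prologue: push r3 -> mem[0xa8]=0x7d, sp=0xa8
body[0] xor  r2, r2, r3 -> r2=0x2e
body[1] xor  r5, r0, r3 -> r5=0x0c
body[2] sub  r2, r0, #11 -> r2=0x66
body[3] sub  r0, r3, r5 -> r0=0x71
body[4] sub  r3, r3, #54 -> r3=0x47
body[5] mov  r0, r1 -> r0=0xd6
epilogue: pop r3=0x7d, sp=0xa9
epilogue: pop r0=0x71, sp=0xaa
r0 is callee-saved -> restored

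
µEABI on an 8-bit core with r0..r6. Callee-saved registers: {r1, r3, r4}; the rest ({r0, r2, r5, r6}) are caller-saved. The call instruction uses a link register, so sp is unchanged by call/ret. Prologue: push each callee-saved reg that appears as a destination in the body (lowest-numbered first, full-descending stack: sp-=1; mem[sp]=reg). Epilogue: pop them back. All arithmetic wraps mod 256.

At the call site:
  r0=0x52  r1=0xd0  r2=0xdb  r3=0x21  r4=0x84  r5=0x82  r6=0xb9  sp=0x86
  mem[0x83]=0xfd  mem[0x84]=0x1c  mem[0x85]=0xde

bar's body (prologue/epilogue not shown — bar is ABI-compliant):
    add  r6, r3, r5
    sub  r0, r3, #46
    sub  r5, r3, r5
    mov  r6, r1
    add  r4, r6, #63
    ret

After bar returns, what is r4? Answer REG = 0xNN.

REG = 0x84

prologue: push r4 -> mem[0x85]=0x84, sp=0x85
body[0] add  r6, r3, r5 -> r6=0xa3
body[1] sub  r0, r3, #46 -> r0=0xf3
body[2] sub  r5, r3, r5 -> r5=0x9f
body[3] mov  r6, r1 -> r6=0xd0
body[4] add  r4, r6, #63 -> r4=0x0f
epilogue: pop r4=0x84, sp=0x86
r4 is callee-saved -> restored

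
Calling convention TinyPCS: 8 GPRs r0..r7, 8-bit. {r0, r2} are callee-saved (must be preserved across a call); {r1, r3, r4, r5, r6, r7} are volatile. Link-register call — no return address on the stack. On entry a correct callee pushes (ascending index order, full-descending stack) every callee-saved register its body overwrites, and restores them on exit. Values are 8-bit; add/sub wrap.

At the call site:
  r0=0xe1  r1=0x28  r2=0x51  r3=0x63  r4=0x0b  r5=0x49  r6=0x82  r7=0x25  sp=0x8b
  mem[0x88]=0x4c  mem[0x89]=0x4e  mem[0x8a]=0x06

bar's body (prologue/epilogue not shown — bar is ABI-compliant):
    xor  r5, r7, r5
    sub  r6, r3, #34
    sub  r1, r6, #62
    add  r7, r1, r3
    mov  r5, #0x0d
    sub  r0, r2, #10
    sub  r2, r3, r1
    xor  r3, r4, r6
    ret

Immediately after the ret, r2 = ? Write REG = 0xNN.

REG = 0x51

prologue: push r0 -> mem[0x8a]=0xe1, sp=0x8a
prologue: push r2 -> mem[0x89]=0x51, sp=0x89
body[0] xor  r5, r7, r5 -> r5=0x6c
body[1] sub  r6, r3, #34 -> r6=0x41
body[2] sub  r1, r6, #62 -> r1=0x03
body[3] add  r7, r1, r3 -> r7=0x66
body[4] mov  r5, #0x0d -> r5=0x0d
body[5] sub  r0, r2, #10 -> r0=0x47
body[6] sub  r2, r3, r1 -> r2=0x60
body[7] xor  r3, r4, r6 -> r3=0x4a
epilogue: pop r2=0x51, sp=0x8a
epilogue: pop r0=0xe1, sp=0x8b
r2 is callee-saved -> restored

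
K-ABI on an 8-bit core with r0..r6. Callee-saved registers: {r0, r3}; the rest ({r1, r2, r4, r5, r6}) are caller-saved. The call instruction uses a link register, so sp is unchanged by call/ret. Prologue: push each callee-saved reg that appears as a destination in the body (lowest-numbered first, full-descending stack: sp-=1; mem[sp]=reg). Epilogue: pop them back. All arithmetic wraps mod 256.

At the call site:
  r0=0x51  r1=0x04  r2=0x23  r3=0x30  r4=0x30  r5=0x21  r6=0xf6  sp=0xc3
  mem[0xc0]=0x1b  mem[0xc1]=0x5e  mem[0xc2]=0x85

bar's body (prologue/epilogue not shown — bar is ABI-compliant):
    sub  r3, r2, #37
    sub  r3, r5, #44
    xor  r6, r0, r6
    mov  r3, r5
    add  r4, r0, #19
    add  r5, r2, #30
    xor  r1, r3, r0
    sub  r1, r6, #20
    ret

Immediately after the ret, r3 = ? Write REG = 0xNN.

REG = 0x30

prologue: push r3 → mem[0xc2]=0x30, sp=0xc2
body[0] sub  r3, r2, #37 → r3=0xfe
body[1] sub  r3, r5, #44 → r3=0xf5
body[2] xor  r6, r0, r6 → r6=0xa7
body[3] mov  r3, r5 → r3=0x21
body[4] add  r4, r0, #19 → r4=0x64
body[5] add  r5, r2, #30 → r5=0x41
body[6] xor  r1, r3, r0 → r1=0x70
body[7] sub  r1, r6, #20 → r1=0x93
epilogue: pop r3=0x30, sp=0xc3
r3 is callee-saved → restored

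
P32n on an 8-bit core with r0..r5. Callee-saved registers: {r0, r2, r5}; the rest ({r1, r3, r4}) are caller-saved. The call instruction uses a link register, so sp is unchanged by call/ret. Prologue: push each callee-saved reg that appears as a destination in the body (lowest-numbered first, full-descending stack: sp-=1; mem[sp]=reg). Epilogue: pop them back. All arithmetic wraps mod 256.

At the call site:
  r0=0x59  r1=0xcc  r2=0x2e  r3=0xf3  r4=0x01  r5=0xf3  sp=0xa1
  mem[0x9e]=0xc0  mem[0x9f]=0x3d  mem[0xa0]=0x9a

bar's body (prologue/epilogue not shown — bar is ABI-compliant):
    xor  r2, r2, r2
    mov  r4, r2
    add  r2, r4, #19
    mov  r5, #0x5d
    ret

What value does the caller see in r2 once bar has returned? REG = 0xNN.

REG = 0x2e

prologue: push r2 -> mem[0xa0]=0x2e, sp=0xa0
prologue: push r5 -> mem[0x9f]=0xf3, sp=0x9f
body[0] xor  r2, r2, r2 -> r2=0x00
body[1] mov  r4, r2 -> r4=0x00
body[2] add  r2, r4, #19 -> r2=0x13
body[3] mov  r5, #0x5d -> r5=0x5d
epilogue: pop r5=0xf3, sp=0xa0
epilogue: pop r2=0x2e, sp=0xa1
r2 is callee-saved -> restored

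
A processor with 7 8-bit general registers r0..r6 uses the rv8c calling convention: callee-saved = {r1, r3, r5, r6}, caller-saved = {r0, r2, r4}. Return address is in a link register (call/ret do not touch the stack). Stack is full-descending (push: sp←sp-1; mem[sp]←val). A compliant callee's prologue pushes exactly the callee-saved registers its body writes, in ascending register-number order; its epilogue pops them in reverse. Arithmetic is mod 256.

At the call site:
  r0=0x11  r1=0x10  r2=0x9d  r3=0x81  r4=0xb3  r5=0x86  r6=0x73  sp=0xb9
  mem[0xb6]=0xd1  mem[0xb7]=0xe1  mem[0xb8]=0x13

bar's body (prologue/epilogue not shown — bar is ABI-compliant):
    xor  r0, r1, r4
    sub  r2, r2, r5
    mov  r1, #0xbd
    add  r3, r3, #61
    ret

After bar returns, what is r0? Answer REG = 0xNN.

REG = 0xa3

prologue: push r1 -> mem[0xb8]=0x10, sp=0xb8
prologue: push r3 -> mem[0xb7]=0x81, sp=0xb7
body[0] xor  r0, r1, r4 -> r0=0xa3
body[1] sub  r2, r2, r5 -> r2=0x17
body[2] mov  r1, #0xbd -> r1=0xbd
body[3] add  r3, r3, #61 -> r3=0xbe
epilogue: pop r3=0x81, sp=0xb8
epilogue: pop r1=0x10, sp=0xb9
r0 is caller-saved -> body value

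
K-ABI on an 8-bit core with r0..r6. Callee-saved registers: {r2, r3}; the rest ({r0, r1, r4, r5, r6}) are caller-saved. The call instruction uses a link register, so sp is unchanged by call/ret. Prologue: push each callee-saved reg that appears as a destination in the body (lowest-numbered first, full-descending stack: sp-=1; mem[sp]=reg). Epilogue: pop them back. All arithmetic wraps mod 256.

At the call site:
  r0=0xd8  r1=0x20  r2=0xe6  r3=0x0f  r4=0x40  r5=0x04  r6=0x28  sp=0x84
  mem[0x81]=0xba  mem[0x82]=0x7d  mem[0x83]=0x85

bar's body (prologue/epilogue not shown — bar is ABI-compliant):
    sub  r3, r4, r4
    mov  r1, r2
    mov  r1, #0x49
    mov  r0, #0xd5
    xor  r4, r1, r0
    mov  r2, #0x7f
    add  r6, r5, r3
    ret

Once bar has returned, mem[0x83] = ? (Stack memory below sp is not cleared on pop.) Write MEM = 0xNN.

prologue: push r2 -> mem[0x83]=0xe6, sp=0x83
prologue: push r3 -> mem[0x82]=0x0f, sp=0x82
body[0] sub  r3, r4, r4 -> r3=0x00
body[1] mov  r1, r2 -> r1=0xe6
body[2] mov  r1, #0x49 -> r1=0x49
body[3] mov  r0, #0xd5 -> r0=0xd5
body[4] xor  r4, r1, r0 -> r4=0x9c
body[5] mov  r2, #0x7f -> r2=0x7f
body[6] add  r6, r5, r3 -> r6=0x04
epilogue: pop r3=0x0f, sp=0x83
epilogue: pop r2=0xe6, sp=0x84
prologue pushed ['r2', 'r3'] at ['0x83', '0x82']

MEM = 0xe6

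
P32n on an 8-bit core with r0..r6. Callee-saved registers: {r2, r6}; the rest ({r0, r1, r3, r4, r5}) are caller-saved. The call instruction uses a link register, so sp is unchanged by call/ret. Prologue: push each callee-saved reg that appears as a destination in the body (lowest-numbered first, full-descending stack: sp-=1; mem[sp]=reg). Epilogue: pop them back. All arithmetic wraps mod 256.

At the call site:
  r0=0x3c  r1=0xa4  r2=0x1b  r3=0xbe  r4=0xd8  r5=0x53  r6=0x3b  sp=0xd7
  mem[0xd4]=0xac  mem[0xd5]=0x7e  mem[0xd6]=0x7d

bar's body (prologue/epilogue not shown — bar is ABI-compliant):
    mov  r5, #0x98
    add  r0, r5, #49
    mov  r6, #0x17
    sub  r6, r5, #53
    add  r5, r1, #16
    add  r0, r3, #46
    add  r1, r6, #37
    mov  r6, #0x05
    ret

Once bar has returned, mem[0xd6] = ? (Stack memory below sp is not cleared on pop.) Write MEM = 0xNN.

prologue: push r6 → mem[0xd6]=0x3b, sp=0xd6
body[0] mov  r5, #0x98 → r5=0x98
body[1] add  r0, r5, #49 → r0=0xc9
body[2] mov  r6, #0x17 → r6=0x17
body[3] sub  r6, r5, #53 → r6=0x63
body[4] add  r5, r1, #16 → r5=0xb4
body[5] add  r0, r3, #46 → r0=0xec
body[6] add  r1, r6, #37 → r1=0x88
body[7] mov  r6, #0x05 → r6=0x05
epilogue: pop r6=0x3b, sp=0xd7
prologue pushed ['r6'] at ['0xd6']

MEM = 0x3b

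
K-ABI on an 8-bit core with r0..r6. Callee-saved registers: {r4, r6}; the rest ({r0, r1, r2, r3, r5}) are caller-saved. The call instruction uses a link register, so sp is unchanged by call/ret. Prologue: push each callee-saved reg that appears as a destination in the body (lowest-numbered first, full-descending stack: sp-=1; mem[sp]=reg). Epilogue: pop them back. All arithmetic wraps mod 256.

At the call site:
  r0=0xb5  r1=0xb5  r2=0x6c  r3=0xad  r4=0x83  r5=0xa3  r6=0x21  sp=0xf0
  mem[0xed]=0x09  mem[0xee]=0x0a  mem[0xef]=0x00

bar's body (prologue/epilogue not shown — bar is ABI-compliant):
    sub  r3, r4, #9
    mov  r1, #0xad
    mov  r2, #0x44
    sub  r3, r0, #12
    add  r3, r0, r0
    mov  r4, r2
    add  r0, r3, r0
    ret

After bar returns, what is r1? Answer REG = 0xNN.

REG = 0xad

prologue: push r4 -> mem[0xef]=0x83, sp=0xef
body[0] sub  r3, r4, #9 -> r3=0x7a
body[1] mov  r1, #0xad -> r1=0xad
body[2] mov  r2, #0x44 -> r2=0x44
body[3] sub  r3, r0, #12 -> r3=0xa9
body[4] add  r3, r0, r0 -> r3=0x6a
body[5] mov  r4, r2 -> r4=0x44
body[6] add  r0, r3, r0 -> r0=0x1f
epilogue: pop r4=0x83, sp=0xf0
r1 is caller-saved -> body value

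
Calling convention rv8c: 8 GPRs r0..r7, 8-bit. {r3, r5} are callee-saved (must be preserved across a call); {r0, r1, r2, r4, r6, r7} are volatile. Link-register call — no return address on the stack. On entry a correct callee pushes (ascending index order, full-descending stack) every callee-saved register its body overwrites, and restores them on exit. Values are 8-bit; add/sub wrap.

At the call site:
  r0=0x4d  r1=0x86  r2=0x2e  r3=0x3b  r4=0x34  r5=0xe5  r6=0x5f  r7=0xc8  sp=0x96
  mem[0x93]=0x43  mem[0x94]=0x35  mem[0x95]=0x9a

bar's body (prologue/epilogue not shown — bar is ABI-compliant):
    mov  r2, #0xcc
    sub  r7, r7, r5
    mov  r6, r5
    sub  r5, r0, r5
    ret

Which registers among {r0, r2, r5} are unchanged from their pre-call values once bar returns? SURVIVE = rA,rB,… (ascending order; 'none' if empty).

SURVIVE = r0,r5

prologue: push r5 -> mem[0x95]=0xe5, sp=0x95
body[0] mov  r2, #0xcc -> r2=0xcc
body[1] sub  r7, r7, r5 -> r7=0xe3
body[2] mov  r6, r5 -> r6=0xe5
body[3] sub  r5, r0, r5 -> r5=0x68
epilogue: pop r5=0xe5, sp=0x96
r0: caller-saved, written=False
r2: caller-saved, written=True
r5: callee-saved, written=True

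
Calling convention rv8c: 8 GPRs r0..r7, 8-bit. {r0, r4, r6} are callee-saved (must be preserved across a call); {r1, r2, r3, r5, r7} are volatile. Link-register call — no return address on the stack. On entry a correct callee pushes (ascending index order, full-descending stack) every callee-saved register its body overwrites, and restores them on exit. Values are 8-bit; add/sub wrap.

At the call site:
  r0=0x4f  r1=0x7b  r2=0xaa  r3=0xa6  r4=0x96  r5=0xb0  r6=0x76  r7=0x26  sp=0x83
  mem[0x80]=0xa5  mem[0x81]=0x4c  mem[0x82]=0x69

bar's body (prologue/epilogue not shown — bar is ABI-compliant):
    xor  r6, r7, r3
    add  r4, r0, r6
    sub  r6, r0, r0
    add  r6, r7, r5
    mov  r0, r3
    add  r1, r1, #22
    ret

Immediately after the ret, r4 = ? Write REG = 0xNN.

REG = 0x96

prologue: push r0 -> mem[0x82]=0x4f, sp=0x82
prologue: push r4 -> mem[0x81]=0x96, sp=0x81
prologue: push r6 -> mem[0x80]=0x76, sp=0x80
body[0] xor  r6, r7, r3 -> r6=0x80
body[1] add  r4, r0, r6 -> r4=0xcf
body[2] sub  r6, r0, r0 -> r6=0x00
body[3] add  r6, r7, r5 -> r6=0xd6
body[4] mov  r0, r3 -> r0=0xa6
body[5] add  r1, r1, #22 -> r1=0x91
epilogue: pop r6=0x76, sp=0x81
epilogue: pop r4=0x96, sp=0x82
epilogue: pop r0=0x4f, sp=0x83
r4 is callee-saved -> restored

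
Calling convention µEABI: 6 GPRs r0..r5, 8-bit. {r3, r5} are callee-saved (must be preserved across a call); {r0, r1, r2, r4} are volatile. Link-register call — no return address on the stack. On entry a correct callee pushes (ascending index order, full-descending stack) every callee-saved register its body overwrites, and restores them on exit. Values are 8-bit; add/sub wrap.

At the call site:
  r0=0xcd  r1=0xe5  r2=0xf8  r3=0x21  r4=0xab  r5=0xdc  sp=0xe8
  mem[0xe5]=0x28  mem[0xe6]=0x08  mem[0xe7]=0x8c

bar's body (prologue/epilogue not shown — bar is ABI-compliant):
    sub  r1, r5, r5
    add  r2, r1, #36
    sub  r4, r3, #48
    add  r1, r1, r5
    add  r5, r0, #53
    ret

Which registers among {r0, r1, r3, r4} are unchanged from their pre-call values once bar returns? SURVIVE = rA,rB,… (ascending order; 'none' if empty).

SURVIVE = r0,r3

prologue: push r5 -> mem[0xe7]=0xdc, sp=0xe7
body[0] sub  r1, r5, r5 -> r1=0x00
body[1] add  r2, r1, #36 -> r2=0x24
body[2] sub  r4, r3, #48 -> r4=0xf1
body[3] add  r1, r1, r5 -> r1=0xdc
body[4] add  r5, r0, #53 -> r5=0x02
epilogue: pop r5=0xdc, sp=0xe8
r0: caller-saved, written=False
r1: caller-saved, written=True
r3: callee-saved, written=False
r4: caller-saved, written=True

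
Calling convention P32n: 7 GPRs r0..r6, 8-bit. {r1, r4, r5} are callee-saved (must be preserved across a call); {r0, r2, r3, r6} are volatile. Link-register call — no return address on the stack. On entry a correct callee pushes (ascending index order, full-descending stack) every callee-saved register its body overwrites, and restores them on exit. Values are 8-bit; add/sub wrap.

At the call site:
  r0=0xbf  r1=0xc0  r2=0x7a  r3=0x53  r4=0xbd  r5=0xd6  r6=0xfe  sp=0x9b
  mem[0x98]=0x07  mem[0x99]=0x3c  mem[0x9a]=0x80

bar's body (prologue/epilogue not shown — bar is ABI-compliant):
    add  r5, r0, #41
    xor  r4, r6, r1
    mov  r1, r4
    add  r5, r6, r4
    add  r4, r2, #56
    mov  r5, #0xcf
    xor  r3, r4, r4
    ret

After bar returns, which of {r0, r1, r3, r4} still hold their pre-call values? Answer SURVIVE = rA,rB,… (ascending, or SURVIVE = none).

SURVIVE = r0,r1,r4

prologue: push r1 -> mem[0x9a]=0xc0, sp=0x9a
prologue: push r4 -> mem[0x99]=0xbd, sp=0x99
prologue: push r5 -> mem[0x98]=0xd6, sp=0x98
body[0] add  r5, r0, #41 -> r5=0xe8
body[1] xor  r4, r6, r1 -> r4=0x3e
body[2] mov  r1, r4 -> r1=0x3e
body[3] add  r5, r6, r4 -> r5=0x3c
body[4] add  r4, r2, #56 -> r4=0xb2
body[5] mov  r5, #0xcf -> r5=0xcf
body[6] xor  r3, r4, r4 -> r3=0x00
epilogue: pop r5=0xd6, sp=0x99
epilogue: pop r4=0xbd, sp=0x9a
epilogue: pop r1=0xc0, sp=0x9b
r0: caller-saved, written=False
r1: callee-saved, written=True
r3: caller-saved, written=True
r4: callee-saved, written=True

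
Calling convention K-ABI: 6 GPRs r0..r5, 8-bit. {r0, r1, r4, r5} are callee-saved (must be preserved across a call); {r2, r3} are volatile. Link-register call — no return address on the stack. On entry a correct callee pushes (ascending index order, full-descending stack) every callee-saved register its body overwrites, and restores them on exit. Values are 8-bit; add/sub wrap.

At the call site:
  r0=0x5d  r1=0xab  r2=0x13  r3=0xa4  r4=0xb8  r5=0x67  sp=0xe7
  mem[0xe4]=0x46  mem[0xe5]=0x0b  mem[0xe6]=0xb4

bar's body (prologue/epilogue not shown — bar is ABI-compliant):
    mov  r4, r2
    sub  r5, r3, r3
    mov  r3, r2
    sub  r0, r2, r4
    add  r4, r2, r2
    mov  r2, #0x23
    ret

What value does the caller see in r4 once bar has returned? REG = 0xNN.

REG = 0xb8

prologue: push r0 → mem[0xe6]=0x5d, sp=0xe6
prologue: push r4 → mem[0xe5]=0xb8, sp=0xe5
prologue: push r5 → mem[0xe4]=0x67, sp=0xe4
body[0] mov  r4, r2 → r4=0x13
body[1] sub  r5, r3, r3 → r5=0x00
body[2] mov  r3, r2 → r3=0x13
body[3] sub  r0, r2, r4 → r0=0x00
body[4] add  r4, r2, r2 → r4=0x26
body[5] mov  r2, #0x23 → r2=0x23
epilogue: pop r5=0x67, sp=0xe5
epilogue: pop r4=0xb8, sp=0xe6
epilogue: pop r0=0x5d, sp=0xe7
r4 is callee-saved → restored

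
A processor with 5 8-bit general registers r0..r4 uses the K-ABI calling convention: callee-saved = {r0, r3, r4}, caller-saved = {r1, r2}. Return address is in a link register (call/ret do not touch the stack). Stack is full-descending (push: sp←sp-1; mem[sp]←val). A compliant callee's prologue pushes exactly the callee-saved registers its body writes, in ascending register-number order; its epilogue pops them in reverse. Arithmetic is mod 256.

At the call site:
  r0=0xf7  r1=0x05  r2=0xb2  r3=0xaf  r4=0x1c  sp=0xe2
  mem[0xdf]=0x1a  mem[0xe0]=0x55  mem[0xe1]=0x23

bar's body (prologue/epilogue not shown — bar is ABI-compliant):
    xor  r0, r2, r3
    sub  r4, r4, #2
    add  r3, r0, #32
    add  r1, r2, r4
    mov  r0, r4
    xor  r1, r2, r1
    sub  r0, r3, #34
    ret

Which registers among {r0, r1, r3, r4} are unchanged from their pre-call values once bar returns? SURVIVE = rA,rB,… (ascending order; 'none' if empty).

prologue: push r0 -> mem[0xe1]=0xf7, sp=0xe1
prologue: push r3 -> mem[0xe0]=0xaf, sp=0xe0
prologue: push r4 -> mem[0xdf]=0x1c, sp=0xdf
body[0] xor  r0, r2, r3 -> r0=0x1d
body[1] sub  r4, r4, #2 -> r4=0x1a
body[2] add  r3, r0, #32 -> r3=0x3d
body[3] add  r1, r2, r4 -> r1=0xcc
body[4] mov  r0, r4 -> r0=0x1a
body[5] xor  r1, r2, r1 -> r1=0x7e
body[6] sub  r0, r3, #34 -> r0=0x1b
epilogue: pop r4=0x1c, sp=0xe0
epilogue: pop r3=0xaf, sp=0xe1
epilogue: pop r0=0xf7, sp=0xe2
r0: callee-saved, written=True
r1: caller-saved, written=True
r3: callee-saved, written=True
r4: callee-saved, written=True

SURVIVE = r0,r3,r4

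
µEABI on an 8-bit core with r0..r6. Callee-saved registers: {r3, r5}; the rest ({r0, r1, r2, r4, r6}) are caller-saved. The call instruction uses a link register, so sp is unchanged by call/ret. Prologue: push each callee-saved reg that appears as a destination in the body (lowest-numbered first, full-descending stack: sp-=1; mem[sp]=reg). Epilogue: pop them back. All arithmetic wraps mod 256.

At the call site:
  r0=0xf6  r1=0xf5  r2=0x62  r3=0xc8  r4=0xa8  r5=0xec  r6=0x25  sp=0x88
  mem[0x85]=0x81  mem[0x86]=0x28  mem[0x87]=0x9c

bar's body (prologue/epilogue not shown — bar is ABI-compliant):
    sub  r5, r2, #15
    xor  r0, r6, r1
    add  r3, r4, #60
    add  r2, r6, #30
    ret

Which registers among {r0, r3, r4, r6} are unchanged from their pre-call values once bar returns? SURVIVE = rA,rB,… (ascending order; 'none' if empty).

prologue: push r3 -> mem[0x87]=0xc8, sp=0x87
prologue: push r5 -> mem[0x86]=0xec, sp=0x86
body[0] sub  r5, r2, #15 -> r5=0x53
body[1] xor  r0, r6, r1 -> r0=0xd0
body[2] add  r3, r4, #60 -> r3=0xe4
body[3] add  r2, r6, #30 -> r2=0x43
epilogue: pop r5=0xec, sp=0x87
epilogue: pop r3=0xc8, sp=0x88
r0: caller-saved, written=True
r3: callee-saved, written=True
r4: caller-saved, written=False
r6: caller-saved, written=False

SURVIVE = r3,r4,r6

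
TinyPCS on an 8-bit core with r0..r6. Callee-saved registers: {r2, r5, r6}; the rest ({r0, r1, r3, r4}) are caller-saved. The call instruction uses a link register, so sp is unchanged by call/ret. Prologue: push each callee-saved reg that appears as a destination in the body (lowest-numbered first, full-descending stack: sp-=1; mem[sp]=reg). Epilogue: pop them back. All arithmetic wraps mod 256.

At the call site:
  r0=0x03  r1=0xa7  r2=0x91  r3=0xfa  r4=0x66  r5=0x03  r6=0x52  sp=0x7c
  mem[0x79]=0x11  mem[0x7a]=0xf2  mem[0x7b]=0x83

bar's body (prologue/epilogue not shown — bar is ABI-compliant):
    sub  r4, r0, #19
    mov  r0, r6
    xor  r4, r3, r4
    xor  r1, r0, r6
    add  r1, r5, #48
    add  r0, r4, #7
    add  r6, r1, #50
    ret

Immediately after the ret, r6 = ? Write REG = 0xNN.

REG = 0x52

prologue: push r6 → mem[0x7b]=0x52, sp=0x7b
body[0] sub  r4, r0, #19 → r4=0xf0
body[1] mov  r0, r6 → r0=0x52
body[2] xor  r4, r3, r4 → r4=0x0a
body[3] xor  r1, r0, r6 → r1=0x00
body[4] add  r1, r5, #48 → r1=0x33
body[5] add  r0, r4, #7 → r0=0x11
body[6] add  r6, r1, #50 → r6=0x65
epilogue: pop r6=0x52, sp=0x7c
r6 is callee-saved → restored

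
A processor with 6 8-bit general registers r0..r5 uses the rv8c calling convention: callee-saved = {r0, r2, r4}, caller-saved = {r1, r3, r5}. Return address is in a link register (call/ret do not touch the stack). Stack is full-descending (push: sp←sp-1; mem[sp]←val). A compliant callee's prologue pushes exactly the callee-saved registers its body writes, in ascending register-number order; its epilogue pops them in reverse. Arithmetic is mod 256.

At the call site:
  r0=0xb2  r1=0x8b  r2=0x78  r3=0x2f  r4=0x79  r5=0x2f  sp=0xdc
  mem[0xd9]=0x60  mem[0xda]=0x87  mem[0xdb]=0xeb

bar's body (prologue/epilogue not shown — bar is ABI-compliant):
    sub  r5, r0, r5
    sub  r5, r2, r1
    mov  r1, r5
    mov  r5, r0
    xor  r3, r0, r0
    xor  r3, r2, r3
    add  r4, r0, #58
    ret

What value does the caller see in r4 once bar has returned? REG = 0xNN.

REG = 0x79

prologue: push r4 -> mem[0xdb]=0x79, sp=0xdb
body[0] sub  r5, r0, r5 -> r5=0x83
body[1] sub  r5, r2, r1 -> r5=0xed
body[2] mov  r1, r5 -> r1=0xed
body[3] mov  r5, r0 -> r5=0xb2
body[4] xor  r3, r0, r0 -> r3=0x00
body[5] xor  r3, r2, r3 -> r3=0x78
body[6] add  r4, r0, #58 -> r4=0xec
epilogue: pop r4=0x79, sp=0xdc
r4 is callee-saved -> restored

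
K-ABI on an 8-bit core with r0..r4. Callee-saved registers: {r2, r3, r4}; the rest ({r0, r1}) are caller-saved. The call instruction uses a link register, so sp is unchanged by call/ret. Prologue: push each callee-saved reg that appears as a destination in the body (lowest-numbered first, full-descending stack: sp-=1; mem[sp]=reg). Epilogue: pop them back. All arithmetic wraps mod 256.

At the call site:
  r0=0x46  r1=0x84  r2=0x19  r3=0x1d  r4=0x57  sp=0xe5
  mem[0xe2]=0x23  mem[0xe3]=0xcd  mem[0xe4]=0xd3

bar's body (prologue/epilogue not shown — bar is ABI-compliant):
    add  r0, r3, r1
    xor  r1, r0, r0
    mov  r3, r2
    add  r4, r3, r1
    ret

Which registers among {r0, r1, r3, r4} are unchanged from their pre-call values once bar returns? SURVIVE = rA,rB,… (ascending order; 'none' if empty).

SURVIVE = r3,r4

prologue: push r3 → mem[0xe4]=0x1d, sp=0xe4
prologue: push r4 → mem[0xe3]=0x57, sp=0xe3
body[0] add  r0, r3, r1 → r0=0xa1
body[1] xor  r1, r0, r0 → r1=0x00
body[2] mov  r3, r2 → r3=0x19
body[3] add  r4, r3, r1 → r4=0x19
epilogue: pop r4=0x57, sp=0xe4
epilogue: pop r3=0x1d, sp=0xe5
r0: caller-saved, written=True
r1: caller-saved, written=True
r3: callee-saved, written=True
r4: callee-saved, written=True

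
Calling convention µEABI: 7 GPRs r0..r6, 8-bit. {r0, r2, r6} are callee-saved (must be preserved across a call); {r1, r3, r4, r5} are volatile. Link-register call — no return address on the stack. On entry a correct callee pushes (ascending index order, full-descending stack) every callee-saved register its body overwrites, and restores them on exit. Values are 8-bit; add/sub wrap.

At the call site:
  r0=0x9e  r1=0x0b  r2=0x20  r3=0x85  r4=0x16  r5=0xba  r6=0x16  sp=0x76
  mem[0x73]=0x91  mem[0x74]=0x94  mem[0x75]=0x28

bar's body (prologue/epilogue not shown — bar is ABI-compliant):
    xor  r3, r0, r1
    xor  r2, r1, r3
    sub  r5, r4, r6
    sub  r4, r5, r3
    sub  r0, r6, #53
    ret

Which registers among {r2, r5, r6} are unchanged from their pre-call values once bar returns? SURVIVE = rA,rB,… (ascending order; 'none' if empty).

SURVIVE = r2,r6

prologue: push r0 -> mem[0x75]=0x9e, sp=0x75
prologue: push r2 -> mem[0x74]=0x20, sp=0x74
body[0] xor  r3, r0, r1 -> r3=0x95
body[1] xor  r2, r1, r3 -> r2=0x9e
body[2] sub  r5, r4, r6 -> r5=0x00
body[3] sub  r4, r5, r3 -> r4=0x6b
body[4] sub  r0, r6, #53 -> r0=0xe1
epilogue: pop r2=0x20, sp=0x75
epilogue: pop r0=0x9e, sp=0x76
r2: callee-saved, written=True
r5: caller-saved, written=True
r6: callee-saved, written=False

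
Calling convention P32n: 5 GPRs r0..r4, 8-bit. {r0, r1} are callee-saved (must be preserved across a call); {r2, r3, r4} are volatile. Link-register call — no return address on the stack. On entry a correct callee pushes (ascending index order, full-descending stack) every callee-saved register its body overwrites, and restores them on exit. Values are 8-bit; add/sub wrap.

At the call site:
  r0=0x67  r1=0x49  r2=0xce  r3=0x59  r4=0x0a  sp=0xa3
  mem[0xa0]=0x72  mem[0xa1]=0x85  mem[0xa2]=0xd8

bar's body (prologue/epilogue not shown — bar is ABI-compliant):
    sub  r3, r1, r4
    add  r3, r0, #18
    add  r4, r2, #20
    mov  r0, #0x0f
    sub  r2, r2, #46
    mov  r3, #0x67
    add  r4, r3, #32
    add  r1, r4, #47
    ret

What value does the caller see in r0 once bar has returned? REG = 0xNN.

REG = 0x67

prologue: push r0 → mem[0xa2]=0x67, sp=0xa2
prologue: push r1 → mem[0xa1]=0x49, sp=0xa1
body[0] sub  r3, r1, r4 → r3=0x3f
body[1] add  r3, r0, #18 → r3=0x79
body[2] add  r4, r2, #20 → r4=0xe2
body[3] mov  r0, #0x0f → r0=0x0f
body[4] sub  r2, r2, #46 → r2=0xa0
body[5] mov  r3, #0x67 → r3=0x67
body[6] add  r4, r3, #32 → r4=0x87
body[7] add  r1, r4, #47 → r1=0xb6
epilogue: pop r1=0x49, sp=0xa2
epilogue: pop r0=0x67, sp=0xa3
r0 is callee-saved → restored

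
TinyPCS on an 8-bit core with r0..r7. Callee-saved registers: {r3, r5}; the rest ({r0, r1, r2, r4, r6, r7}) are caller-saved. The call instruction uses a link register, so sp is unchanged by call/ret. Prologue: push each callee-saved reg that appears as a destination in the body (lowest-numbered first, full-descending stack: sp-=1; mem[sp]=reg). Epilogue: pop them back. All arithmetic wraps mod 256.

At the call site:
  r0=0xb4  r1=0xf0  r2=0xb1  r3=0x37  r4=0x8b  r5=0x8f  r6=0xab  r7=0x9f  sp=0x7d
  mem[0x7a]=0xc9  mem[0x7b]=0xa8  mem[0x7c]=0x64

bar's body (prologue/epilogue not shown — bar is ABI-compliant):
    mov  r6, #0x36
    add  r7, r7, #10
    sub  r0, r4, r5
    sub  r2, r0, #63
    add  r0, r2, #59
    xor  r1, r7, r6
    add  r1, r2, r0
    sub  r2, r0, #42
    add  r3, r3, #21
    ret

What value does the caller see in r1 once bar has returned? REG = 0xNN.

REG = 0xb5

prologue: push r3 → mem[0x7c]=0x37, sp=0x7c
body[0] mov  r6, #0x36 → r6=0x36
body[1] add  r7, r7, #10 → r7=0xa9
body[2] sub  r0, r4, r5 → r0=0xfc
body[3] sub  r2, r0, #63 → r2=0xbd
body[4] add  r0, r2, #59 → r0=0xf8
body[5] xor  r1, r7, r6 → r1=0x9f
body[6] add  r1, r2, r0 → r1=0xb5
body[7] sub  r2, r0, #42 → r2=0xce
body[8] add  r3, r3, #21 → r3=0x4c
epilogue: pop r3=0x37, sp=0x7d
r1 is caller-saved → body value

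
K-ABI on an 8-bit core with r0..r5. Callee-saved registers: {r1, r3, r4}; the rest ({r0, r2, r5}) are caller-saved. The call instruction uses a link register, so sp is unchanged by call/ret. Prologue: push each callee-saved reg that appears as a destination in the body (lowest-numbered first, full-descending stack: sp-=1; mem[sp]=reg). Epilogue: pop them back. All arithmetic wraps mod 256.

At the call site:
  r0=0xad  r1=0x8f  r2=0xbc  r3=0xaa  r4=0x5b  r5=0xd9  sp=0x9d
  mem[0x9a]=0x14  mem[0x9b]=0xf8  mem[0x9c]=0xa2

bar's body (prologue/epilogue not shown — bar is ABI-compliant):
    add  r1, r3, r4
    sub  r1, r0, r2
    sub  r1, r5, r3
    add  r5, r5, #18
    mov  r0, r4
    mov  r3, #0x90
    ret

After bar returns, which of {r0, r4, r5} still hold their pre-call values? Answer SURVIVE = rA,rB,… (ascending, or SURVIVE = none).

prologue: push r1 → mem[0x9c]=0x8f, sp=0x9c
prologue: push r3 → mem[0x9b]=0xaa, sp=0x9b
body[0] add  r1, r3, r4 → r1=0x05
body[1] sub  r1, r0, r2 → r1=0xf1
body[2] sub  r1, r5, r3 → r1=0x2f
body[3] add  r5, r5, #18 → r5=0xeb
body[4] mov  r0, r4 → r0=0x5b
body[5] mov  r3, #0x90 → r3=0x90
epilogue: pop r3=0xaa, sp=0x9c
epilogue: pop r1=0x8f, sp=0x9d
r0: caller-saved, written=True
r4: callee-saved, written=False
r5: caller-saved, written=True

SURVIVE = r4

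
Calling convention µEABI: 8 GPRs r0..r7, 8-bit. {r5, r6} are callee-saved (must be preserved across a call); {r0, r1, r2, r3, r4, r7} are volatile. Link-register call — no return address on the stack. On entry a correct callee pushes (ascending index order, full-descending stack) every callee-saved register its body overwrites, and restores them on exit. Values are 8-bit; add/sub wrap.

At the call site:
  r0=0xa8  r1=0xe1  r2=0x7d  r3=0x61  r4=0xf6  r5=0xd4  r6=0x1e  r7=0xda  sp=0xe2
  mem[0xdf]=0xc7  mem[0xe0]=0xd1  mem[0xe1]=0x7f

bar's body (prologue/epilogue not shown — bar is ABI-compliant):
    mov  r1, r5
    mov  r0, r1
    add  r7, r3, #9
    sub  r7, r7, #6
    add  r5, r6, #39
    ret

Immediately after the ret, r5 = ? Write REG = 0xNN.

REG = 0xd4

prologue: push r5 → mem[0xe1]=0xd4, sp=0xe1
body[0] mov  r1, r5 → r1=0xd4
body[1] mov  r0, r1 → r0=0xd4
body[2] add  r7, r3, #9 → r7=0x6a
body[3] sub  r7, r7, #6 → r7=0x64
body[4] add  r5, r6, #39 → r5=0x45
epilogue: pop r5=0xd4, sp=0xe2
r5 is callee-saved → restored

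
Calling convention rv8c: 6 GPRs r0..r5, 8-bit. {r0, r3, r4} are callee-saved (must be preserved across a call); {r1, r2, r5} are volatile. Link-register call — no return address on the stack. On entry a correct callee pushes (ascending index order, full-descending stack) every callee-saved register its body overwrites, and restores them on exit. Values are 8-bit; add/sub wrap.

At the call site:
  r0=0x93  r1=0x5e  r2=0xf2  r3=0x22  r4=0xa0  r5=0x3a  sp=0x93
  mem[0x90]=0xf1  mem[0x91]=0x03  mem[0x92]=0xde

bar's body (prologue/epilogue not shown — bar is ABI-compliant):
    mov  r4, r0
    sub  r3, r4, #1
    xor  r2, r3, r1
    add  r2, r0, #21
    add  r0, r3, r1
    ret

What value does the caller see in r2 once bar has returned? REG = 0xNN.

REG = 0xa8

prologue: push r0 → mem[0x92]=0x93, sp=0x92
prologue: push r3 → mem[0x91]=0x22, sp=0x91
prologue: push r4 → mem[0x90]=0xa0, sp=0x90
body[0] mov  r4, r0 → r4=0x93
body[1] sub  r3, r4, #1 → r3=0x92
body[2] xor  r2, r3, r1 → r2=0xcc
body[3] add  r2, r0, #21 → r2=0xa8
body[4] add  r0, r3, r1 → r0=0xf0
epilogue: pop r4=0xa0, sp=0x91
epilogue: pop r3=0x22, sp=0x92
epilogue: pop r0=0x93, sp=0x93
r2 is caller-saved → body value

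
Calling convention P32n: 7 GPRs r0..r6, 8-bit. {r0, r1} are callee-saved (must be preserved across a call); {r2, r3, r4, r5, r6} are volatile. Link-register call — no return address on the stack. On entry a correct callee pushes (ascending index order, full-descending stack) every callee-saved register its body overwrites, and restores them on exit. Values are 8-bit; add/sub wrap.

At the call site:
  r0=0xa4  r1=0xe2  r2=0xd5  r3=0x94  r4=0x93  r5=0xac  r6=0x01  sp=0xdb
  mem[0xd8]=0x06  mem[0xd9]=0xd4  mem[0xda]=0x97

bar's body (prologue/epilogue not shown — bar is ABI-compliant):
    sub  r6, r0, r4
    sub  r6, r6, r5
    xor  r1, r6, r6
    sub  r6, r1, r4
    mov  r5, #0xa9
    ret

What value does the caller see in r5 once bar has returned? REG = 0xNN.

REG = 0xa9

prologue: push r1 -> mem[0xda]=0xe2, sp=0xda
body[0] sub  r6, r0, r4 -> r6=0x11
body[1] sub  r6, r6, r5 -> r6=0x65
body[2] xor  r1, r6, r6 -> r1=0x00
body[3] sub  r6, r1, r4 -> r6=0x6d
body[4] mov  r5, #0xa9 -> r5=0xa9
epilogue: pop r1=0xe2, sp=0xdb
r5 is caller-saved -> body value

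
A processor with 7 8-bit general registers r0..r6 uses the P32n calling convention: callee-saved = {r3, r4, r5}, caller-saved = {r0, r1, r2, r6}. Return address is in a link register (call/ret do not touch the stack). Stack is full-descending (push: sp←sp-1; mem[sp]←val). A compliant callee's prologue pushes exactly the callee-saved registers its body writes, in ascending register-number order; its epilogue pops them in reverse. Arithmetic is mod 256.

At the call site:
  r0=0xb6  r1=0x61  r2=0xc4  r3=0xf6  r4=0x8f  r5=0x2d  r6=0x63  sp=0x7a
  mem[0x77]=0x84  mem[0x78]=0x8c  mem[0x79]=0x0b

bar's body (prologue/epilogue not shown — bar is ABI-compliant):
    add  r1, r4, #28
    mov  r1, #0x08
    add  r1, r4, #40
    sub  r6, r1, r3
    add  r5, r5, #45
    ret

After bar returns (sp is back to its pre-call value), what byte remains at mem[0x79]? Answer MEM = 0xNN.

MEM = 0x2d

prologue: push r5 -> mem[0x79]=0x2d, sp=0x79
body[0] add  r1, r4, #28 -> r1=0xab
body[1] mov  r1, #0x08 -> r1=0x08
body[2] add  r1, r4, #40 -> r1=0xb7
body[3] sub  r6, r1, r3 -> r6=0xc1
body[4] add  r5, r5, #45 -> r5=0x5a
epilogue: pop r5=0x2d, sp=0x7a
prologue pushed ['r5'] at ['0x79']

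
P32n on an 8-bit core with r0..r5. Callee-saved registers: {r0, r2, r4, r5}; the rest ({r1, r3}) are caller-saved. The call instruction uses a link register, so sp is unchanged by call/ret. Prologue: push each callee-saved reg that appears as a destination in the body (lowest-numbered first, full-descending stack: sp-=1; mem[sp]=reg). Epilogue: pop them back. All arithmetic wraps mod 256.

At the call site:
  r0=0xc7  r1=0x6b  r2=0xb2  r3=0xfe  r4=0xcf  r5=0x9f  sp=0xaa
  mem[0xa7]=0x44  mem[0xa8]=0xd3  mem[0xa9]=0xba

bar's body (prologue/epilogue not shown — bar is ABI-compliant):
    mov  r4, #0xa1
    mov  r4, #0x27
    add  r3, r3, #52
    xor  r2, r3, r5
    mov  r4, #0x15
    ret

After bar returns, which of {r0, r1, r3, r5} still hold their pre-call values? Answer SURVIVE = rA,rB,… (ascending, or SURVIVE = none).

prologue: push r2 -> mem[0xa9]=0xb2, sp=0xa9
prologue: push r4 -> mem[0xa8]=0xcf, sp=0xa8
body[0] mov  r4, #0xa1 -> r4=0xa1
body[1] mov  r4, #0x27 -> r4=0x27
body[2] add  r3, r3, #52 -> r3=0x32
body[3] xor  r2, r3, r5 -> r2=0xad
body[4] mov  r4, #0x15 -> r4=0x15
epilogue: pop r4=0xcf, sp=0xa9
epilogue: pop r2=0xb2, sp=0xaa
r0: callee-saved, written=False
r1: caller-saved, written=False
r3: caller-saved, written=True
r5: callee-saved, written=False

SURVIVE = r0,r1,r5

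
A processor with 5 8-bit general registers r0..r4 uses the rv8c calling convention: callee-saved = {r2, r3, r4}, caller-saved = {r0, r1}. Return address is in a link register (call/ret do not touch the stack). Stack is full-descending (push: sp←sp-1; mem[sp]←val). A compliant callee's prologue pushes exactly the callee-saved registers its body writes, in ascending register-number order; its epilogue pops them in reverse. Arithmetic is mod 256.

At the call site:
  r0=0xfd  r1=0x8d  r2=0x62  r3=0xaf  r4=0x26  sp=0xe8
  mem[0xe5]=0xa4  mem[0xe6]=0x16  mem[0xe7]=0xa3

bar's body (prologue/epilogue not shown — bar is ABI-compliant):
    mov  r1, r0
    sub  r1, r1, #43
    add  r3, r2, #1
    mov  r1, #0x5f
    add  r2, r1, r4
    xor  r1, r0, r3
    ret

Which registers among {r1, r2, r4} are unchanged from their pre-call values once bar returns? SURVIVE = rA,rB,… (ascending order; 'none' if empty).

prologue: push r2 -> mem[0xe7]=0x62, sp=0xe7
prologue: push r3 -> mem[0xe6]=0xaf, sp=0xe6
body[0] mov  r1, r0 -> r1=0xfd
body[1] sub  r1, r1, #43 -> r1=0xd2
body[2] add  r3, r2, #1 -> r3=0x63
body[3] mov  r1, #0x5f -> r1=0x5f
body[4] add  r2, r1, r4 -> r2=0x85
body[5] xor  r1, r0, r3 -> r1=0x9e
epilogue: pop r3=0xaf, sp=0xe7
epilogue: pop r2=0x62, sp=0xe8
r1: caller-saved, written=True
r2: callee-saved, written=True
r4: callee-saved, written=False

SURVIVE = r2,r4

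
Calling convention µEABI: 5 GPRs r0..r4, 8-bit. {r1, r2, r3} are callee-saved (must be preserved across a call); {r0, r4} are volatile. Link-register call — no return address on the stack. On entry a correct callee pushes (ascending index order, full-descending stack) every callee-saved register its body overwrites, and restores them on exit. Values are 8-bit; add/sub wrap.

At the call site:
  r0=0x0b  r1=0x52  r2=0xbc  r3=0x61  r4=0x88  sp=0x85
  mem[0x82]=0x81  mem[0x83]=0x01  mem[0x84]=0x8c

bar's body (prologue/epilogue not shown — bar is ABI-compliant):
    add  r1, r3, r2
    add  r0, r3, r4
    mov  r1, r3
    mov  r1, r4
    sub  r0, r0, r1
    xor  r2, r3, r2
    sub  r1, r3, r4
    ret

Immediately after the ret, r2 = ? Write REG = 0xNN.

prologue: push r1 -> mem[0x84]=0x52, sp=0x84
prologue: push r2 -> mem[0x83]=0xbc, sp=0x83
body[0] add  r1, r3, r2 -> r1=0x1d
body[1] add  r0, r3, r4 -> r0=0xe9
body[2] mov  r1, r3 -> r1=0x61
body[3] mov  r1, r4 -> r1=0x88
body[4] sub  r0, r0, r1 -> r0=0x61
body[5] xor  r2, r3, r2 -> r2=0xdd
body[6] sub  r1, r3, r4 -> r1=0xd9
epilogue: pop r2=0xbc, sp=0x84
epilogue: pop r1=0x52, sp=0x85
r2 is callee-saved -> restored

REG = 0xbc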